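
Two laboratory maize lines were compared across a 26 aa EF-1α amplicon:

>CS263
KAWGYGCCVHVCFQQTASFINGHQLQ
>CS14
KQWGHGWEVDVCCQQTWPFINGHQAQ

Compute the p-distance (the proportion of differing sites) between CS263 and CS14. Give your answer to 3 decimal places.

0.346

Mismatches occur at site 2 (A↔Q), site 5 (Y↔H), site 7 (C↔W), site 8 (C↔E), site 10 (H↔D), site 13 (F↔C), site 17 (A↔W), site 18 (S↔P), site 25 (L↔A).
There are 9 differences over 26 sites, so p = 9/26 = 0.346.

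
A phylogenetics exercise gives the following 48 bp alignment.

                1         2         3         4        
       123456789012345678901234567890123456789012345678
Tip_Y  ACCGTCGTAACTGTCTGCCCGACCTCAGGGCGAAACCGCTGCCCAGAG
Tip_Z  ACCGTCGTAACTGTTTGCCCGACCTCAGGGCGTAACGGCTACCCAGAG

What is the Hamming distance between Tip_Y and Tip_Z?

Differing sites — 15:C/T; 33:A/T; 37:C/G; 41:G/A.
That gives 4 mismatches out of 48 aligned sites, so the Hamming distance is 4.

4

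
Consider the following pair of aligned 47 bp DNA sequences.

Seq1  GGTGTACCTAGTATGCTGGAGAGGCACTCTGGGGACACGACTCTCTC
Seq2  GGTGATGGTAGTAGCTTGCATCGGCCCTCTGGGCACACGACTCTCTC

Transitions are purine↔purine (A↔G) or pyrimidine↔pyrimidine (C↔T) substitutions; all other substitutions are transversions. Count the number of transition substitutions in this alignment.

1

Differing sites — 5:T/A (Tv); 6:A/T (Tv); 7:C/G (Tv); 8:C/G (Tv); 14:T/G (Tv); 15:G/C (Tv); 16:C/T (Ti); 19:G/C (Tv); 21:G/T (Tv); 22:A/C (Tv); 26:A/C (Tv); 34:G/C (Tv).
Of the 12 differences, 1 transition and 11 transversions, so the answer is 1.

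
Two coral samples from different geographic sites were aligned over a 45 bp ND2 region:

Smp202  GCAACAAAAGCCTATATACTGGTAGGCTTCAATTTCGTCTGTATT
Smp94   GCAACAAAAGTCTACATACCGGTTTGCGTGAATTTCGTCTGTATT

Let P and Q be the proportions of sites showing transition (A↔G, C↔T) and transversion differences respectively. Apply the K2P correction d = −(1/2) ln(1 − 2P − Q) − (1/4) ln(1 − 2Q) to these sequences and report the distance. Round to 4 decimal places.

0.1746

The sequences differ at positions 11 (C/T, transition), 15 (T/C, transition), 20 (T/C, transition), 24 (A/T, transversion), 25 (G/T, transversion), 28 (T/G, transversion), 30 (C/G, transversion).
Of the 7 differences, 3 transitions and 4 transversions over 45 sites: P = 3/45 = 0.066667, Q = 4/45 = 0.088889.
d = −0.5·ln(0.777777) − 0.25·ln(0.822222) = −0.5·(-0.251315) − 0.25·(-0.195745) = 0.1746.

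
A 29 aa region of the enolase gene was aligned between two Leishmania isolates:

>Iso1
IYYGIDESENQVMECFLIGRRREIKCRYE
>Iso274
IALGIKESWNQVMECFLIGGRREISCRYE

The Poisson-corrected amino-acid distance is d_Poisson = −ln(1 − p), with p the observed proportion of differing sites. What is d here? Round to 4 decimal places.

0.2318

Differing sites — 2:Y/A; 3:Y/L; 6:D/K; 9:E/W; 20:R/G; 25:K/S.
p = 6/29 = 0.206897.
d = −ln(1 − 0.206897) = −ln(0.793103) = 0.2318.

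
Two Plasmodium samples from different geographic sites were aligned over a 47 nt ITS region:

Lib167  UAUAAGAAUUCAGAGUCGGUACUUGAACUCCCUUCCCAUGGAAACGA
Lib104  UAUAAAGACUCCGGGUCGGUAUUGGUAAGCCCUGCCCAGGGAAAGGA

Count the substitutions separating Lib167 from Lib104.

13

The sequences differ at positions 6 (G/A), 7 (A/G), 9 (U/C), 12 (A/C), 14 (A/G), 22 (C/U), 24 (U/G), 26 (A/U), 28 (C/A), 29 (U/G), 34 (U/G), 39 (U/G), 45 (C/G).
That gives 13 mismatches out of 47 aligned sites, so the Hamming distance is 13.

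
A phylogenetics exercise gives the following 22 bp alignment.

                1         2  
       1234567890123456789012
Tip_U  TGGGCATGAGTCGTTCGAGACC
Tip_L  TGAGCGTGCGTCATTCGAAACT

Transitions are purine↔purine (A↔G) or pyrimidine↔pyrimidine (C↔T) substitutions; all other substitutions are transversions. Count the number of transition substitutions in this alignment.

5

The sequences differ at positions 3 (G/A, transition), 6 (A/G, transition), 9 (A/C, transversion), 13 (G/A, transition), 19 (G/A, transition), 22 (C/T, transition).
Of the 6 differences, 5 transitions and 1 transversion, so the answer is 5.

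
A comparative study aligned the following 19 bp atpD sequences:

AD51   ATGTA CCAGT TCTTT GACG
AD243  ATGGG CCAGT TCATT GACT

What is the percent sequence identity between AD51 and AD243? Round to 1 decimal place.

The sequences differ at positions 4 (T/G), 5 (A/G), 13 (T/A), 19 (G/T).
15 of the 19 sites match, so the percent identity is 15/19 × 100 = 78.9%.

78.9%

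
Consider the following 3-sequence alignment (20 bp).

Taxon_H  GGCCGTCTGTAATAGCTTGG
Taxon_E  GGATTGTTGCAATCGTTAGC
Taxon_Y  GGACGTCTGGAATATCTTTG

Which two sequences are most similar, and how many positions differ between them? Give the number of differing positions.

Pairwise Hamming distances:
  Taxon_H vs Taxon_E: 10
  Taxon_H vs Taxon_Y: 4
  Taxon_E vs Taxon_Y: 11
The smallest is 4, between Taxon_H and Taxon_Y.

4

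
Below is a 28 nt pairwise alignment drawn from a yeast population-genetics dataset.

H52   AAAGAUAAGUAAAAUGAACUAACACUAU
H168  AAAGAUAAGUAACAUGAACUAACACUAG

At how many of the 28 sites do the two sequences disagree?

Differing sites — 13:A/C; 28:U/G.
That gives 2 mismatches out of 28 aligned sites, so the Hamming distance is 2.

2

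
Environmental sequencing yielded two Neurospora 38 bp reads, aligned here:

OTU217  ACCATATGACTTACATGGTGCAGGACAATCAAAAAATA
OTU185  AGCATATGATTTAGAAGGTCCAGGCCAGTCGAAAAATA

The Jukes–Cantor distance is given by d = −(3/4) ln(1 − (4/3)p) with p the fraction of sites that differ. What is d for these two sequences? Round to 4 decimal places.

0.2471

Mismatches occur at site 2 (C/G), site 10 (C/T), site 14 (C/G), site 16 (T/A), site 20 (G/C), site 25 (A/C), site 28 (A/G), site 31 (A/G).
p = 8/38 = 0.210526.
d = −0.75 · ln(1 − (4/3)·0.210526) = −0.75 · ln(0.719299) = −0.75 · (-0.329478) = 0.2471.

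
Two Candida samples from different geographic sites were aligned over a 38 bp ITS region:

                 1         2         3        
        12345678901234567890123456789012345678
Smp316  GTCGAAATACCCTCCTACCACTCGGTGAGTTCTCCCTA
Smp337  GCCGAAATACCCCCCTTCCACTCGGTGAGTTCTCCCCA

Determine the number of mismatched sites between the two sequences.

4

Mismatches occur at site 2 (T→C), site 13 (T→C), site 17 (A→T), site 37 (T→C).
That gives 4 mismatches out of 38 aligned sites, so the Hamming distance is 4.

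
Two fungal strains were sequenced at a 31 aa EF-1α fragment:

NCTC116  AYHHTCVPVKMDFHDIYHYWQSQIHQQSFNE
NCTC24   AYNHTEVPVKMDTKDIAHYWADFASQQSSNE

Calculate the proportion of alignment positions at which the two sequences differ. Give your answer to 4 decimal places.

The sequences differ at positions 3 (H/N), 6 (C/E), 13 (F/T), 14 (H/K), 17 (Y/A), 21 (Q/A), 22 (S/D), 23 (Q/F), 24 (I/A), 25 (H/S), 29 (F/S).
There are 11 differences over 31 sites, so p = 11/31 = 0.3548.

0.3548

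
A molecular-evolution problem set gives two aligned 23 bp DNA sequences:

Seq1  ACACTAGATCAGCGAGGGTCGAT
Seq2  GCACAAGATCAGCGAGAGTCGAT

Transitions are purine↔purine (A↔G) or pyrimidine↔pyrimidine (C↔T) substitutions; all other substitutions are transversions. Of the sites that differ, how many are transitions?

2

Differing sites — 1:A/G (Ti); 5:T/A (Tv); 17:G/A (Ti).
Of the 3 differences, 2 transitions and 1 transversion, so the answer is 2.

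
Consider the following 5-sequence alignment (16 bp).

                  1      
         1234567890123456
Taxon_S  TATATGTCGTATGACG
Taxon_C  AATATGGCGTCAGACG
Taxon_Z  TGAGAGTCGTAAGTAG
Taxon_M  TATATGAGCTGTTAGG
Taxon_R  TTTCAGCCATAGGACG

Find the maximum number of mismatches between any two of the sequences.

Pairwise Hamming distances:
  Taxon_S vs Taxon_C: 4
  Taxon_S vs Taxon_Z: 7
  Taxon_S vs Taxon_M: 6
  Taxon_S vs Taxon_R: 6
  Taxon_C vs Taxon_Z: 9
  Taxon_C vs Taxon_M: 8
  Taxon_C vs Taxon_R: 8
  Taxon_Z vs Taxon_M: 12
  Taxon_Z vs Taxon_R: 8
  Taxon_M vs Taxon_R: 10
The largest is 12, between Taxon_Z and Taxon_M.

12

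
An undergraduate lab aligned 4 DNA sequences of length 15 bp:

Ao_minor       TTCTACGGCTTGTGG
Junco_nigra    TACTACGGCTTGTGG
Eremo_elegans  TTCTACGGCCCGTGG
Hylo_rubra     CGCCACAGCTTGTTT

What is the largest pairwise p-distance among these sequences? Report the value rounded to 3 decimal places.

Pairwise Hamming distances:
  Ao_minor vs Junco_nigra: 1
  Ao_minor vs Eremo_elegans: 2
  Ao_minor vs Hylo_rubra: 6
  Junco_nigra vs Eremo_elegans: 3
  Junco_nigra vs Hylo_rubra: 6
  Eremo_elegans vs Hylo_rubra: 8
The largest is 8 mismatches, between Eremo_elegans and Hylo_rubra; p = 8/15 = 0.533.

0.533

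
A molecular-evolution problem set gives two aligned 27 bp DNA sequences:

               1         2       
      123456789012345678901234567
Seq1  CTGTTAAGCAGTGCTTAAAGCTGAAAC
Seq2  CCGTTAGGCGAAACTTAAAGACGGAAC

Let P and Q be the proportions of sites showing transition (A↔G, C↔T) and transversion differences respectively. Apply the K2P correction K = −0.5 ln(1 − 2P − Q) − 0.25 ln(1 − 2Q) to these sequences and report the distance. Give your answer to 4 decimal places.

Differing sites — 2:T/C (Ti); 7:A/G (Ti); 10:A/G (Ti); 11:G/A (Ti); 12:T/A (Tv); 13:G/A (Ti); 21:C/A (Tv); 22:T/C (Ti); 24:A/G (Ti).
Of the 9 differences, 7 transitions and 2 transversions over 27 sites: P = 7/27 = 0.259259, Q = 2/27 = 0.074074.
d = −0.5·ln(0.407408) − 0.25·ln(0.851852) = −0.5·(-0.897940) − 0.25·(-0.160342) = 0.4891.

0.4891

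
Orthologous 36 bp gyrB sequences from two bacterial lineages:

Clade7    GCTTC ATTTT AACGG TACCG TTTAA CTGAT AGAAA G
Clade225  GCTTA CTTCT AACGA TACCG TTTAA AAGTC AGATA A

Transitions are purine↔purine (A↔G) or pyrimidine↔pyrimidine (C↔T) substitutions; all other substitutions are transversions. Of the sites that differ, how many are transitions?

4

Differing sites — 5:C/A (Tv); 6:A/C (Tv); 9:T/C (Ti); 15:G/A (Ti); 26:C/A (Tv); 27:T/A (Tv); 29:A/T (Tv); 30:T/C (Ti); 34:A/T (Tv); 36:G/A (Ti).
Of the 10 differences, 4 transitions and 6 transversions, so the answer is 4.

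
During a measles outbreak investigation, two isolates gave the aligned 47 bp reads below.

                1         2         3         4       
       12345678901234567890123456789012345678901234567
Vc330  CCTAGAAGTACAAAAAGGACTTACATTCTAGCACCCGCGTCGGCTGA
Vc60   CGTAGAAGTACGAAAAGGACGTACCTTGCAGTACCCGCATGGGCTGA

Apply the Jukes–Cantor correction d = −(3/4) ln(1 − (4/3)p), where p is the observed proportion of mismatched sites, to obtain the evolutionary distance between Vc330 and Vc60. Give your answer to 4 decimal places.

Differing sites — 2:C/G; 12:A/G; 21:T/G; 25:A/C; 28:C/G; 29:T/C; 32:C/T; 39:G/A; 41:C/G.
p = 9/47 = 0.191489.
d = −0.75 · ln(1 − (4/3)·0.191489) = −0.75 · ln(0.744681) = −0.75 · (-0.294799) = 0.2211.

0.2211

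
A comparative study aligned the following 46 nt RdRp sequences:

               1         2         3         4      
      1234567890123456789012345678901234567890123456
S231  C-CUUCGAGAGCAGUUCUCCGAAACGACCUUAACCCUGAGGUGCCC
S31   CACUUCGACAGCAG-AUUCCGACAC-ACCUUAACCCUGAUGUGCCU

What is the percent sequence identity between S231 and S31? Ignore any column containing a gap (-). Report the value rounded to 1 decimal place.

Excluding the 3 gap columns leaves 43 comparable sites.
Differing sites — 9:G/C; 16:U/A; 17:C/U; 23:A/C; 40:G/U; 46:C/U.
37 of the 43 comparable sites match, so the percent identity is 37/43 × 100 = 86.0%.

86.0%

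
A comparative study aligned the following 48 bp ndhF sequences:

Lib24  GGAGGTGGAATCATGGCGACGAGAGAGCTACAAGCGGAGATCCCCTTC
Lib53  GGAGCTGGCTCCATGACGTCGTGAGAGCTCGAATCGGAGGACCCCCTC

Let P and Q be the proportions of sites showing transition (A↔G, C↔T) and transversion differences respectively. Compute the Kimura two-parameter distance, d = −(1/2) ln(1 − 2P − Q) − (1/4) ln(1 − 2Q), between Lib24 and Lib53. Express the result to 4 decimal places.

Differing sites — 5:G/C (Tv); 9:A/C (Tv); 10:A/T (Tv); 11:T/C (Ti); 16:G/A (Ti); 19:A/T (Tv); 22:A/T (Tv); 30:A/C (Tv); 31:C/G (Tv); 34:G/T (Tv); 40:A/G (Ti); 41:T/A (Tv); 46:T/C (Ti).
Of the 13 differences, 4 transitions and 9 transversions over 48 sites: P = 4/48 = 0.083333, Q = 9/48 = 0.187500.
d = −0.5·ln(0.645834) − 0.25·ln(0.625000) = −0.5·(-0.437213) − 0.25·(-0.470004) = 0.3361.

0.3361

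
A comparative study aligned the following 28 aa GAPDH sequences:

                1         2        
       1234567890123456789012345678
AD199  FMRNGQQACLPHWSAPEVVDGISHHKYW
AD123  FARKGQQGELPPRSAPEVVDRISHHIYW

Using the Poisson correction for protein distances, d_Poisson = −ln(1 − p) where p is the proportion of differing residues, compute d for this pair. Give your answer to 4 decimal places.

Differing sites — 2:M/A; 4:N/K; 8:A/G; 9:C/E; 12:H/P; 13:W/R; 21:G/R; 26:K/I.
p = 8/28 = 0.285714.
d = −ln(1 − 0.285714) = −ln(0.714286) = 0.3365.

0.3365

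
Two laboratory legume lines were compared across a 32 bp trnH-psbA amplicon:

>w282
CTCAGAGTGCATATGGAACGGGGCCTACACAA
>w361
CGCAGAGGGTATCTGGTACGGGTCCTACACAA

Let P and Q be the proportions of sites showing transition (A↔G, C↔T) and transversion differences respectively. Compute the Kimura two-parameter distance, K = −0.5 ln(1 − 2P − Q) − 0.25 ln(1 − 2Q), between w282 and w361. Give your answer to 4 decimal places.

The sequences differ at positions 2 (T/G, transversion), 8 (T/G, transversion), 10 (C/T, transition), 13 (A/C, transversion), 17 (A/T, transversion), 23 (G/T, transversion).
Of the 6 differences, 1 transition and 5 transversions over 32 sites: P = 1/32 = 0.031250, Q = 5/32 = 0.156250.
d = −0.5·ln(0.781250) − 0.25·ln(0.687500) = −0.5·(-0.246860) − 0.25·(-0.374693) = 0.2171.

0.2171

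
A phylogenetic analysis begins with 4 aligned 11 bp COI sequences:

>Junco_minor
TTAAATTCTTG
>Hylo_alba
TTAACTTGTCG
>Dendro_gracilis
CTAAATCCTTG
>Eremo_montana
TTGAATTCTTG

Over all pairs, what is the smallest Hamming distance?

1

Pairwise Hamming distances:
  Junco_minor vs Hylo_alba: 3
  Junco_minor vs Dendro_gracilis: 2
  Junco_minor vs Eremo_montana: 1
  Hylo_alba vs Dendro_gracilis: 5
  Hylo_alba vs Eremo_montana: 4
  Dendro_gracilis vs Eremo_montana: 3
The smallest is 1, between Junco_minor and Eremo_montana.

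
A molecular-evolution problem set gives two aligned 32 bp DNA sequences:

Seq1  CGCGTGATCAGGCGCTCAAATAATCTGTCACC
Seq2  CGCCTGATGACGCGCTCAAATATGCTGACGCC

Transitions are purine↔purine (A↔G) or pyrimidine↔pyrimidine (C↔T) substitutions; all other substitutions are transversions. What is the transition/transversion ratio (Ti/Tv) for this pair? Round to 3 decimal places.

0.167

The sequences differ at positions 4 (G/C, transversion), 9 (C/G, transversion), 11 (G/C, transversion), 23 (A/T, transversion), 24 (T/G, transversion), 28 (T/A, transversion), 30 (A/G, transition).
Of the 7 differences, 1 transition and 6 transversions, so Ti/Tv = 1/6 = 0.167.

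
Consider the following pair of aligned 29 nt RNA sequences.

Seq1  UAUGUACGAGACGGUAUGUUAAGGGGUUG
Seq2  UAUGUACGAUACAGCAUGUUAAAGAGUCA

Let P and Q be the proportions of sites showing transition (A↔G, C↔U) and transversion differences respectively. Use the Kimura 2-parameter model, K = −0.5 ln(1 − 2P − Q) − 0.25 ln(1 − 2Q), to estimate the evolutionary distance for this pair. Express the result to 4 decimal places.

The sequences differ at positions 10 (G/U, transversion), 13 (G/A, transition), 15 (U/C, transition), 23 (G/A, transition), 25 (G/A, transition), 28 (U/C, transition), 29 (G/A, transition).
Of the 7 differences, 6 transitions and 1 transversion over 29 sites: P = 6/29 = 0.206897, Q = 1/29 = 0.034483.
d = −0.5·ln(0.551723) − 0.25·ln(0.931034) = −0.5·(-0.594709) − 0.25·(-0.071459) = 0.3152.

0.3152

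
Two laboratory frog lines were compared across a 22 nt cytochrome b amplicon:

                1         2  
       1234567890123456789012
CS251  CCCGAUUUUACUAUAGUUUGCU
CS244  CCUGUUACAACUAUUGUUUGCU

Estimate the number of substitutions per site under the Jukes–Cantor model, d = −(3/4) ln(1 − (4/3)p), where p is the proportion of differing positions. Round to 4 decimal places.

Differing sites — 3:C/U; 5:A/U; 7:U/A; 8:U/C; 9:U/A; 15:A/U.
p = 6/22 = 0.272727.
d = −0.75 · ln(1 − (4/3)·0.272727) = −0.75 · ln(0.636364) = −0.75 · (-0.451985) = 0.3390.

0.3390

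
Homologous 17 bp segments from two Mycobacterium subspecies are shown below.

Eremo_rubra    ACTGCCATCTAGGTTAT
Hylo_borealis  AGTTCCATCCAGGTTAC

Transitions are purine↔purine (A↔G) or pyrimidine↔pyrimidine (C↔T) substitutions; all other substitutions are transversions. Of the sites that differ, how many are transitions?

Mismatches occur at site 2 (C/G, transversion), site 4 (G/T, transversion), site 10 (T/C, transition), site 17 (T/C, transition).
Of the 4 differences, 2 transitions and 2 transversions, so the answer is 2.

2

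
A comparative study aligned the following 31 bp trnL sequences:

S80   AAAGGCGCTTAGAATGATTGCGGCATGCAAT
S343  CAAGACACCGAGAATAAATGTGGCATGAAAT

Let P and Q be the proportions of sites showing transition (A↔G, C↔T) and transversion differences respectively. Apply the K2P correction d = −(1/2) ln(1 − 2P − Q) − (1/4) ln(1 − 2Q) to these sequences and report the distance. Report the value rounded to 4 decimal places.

The sequences differ at positions 1 (A/C, transversion), 5 (G/A, transition), 7 (G/A, transition), 9 (T/C, transition), 10 (T/G, transversion), 16 (G/A, transition), 18 (T/A, transversion), 21 (C/T, transition), 28 (C/A, transversion).
Of the 9 differences, 5 transitions and 4 transversions over 31 sites: P = 5/31 = 0.161290, Q = 4/31 = 0.129032.
d = −0.5·ln(0.548388) − 0.25·ln(0.741936) = −0.5·(-0.600772) − 0.25·(-0.298492) = 0.3750.

0.3750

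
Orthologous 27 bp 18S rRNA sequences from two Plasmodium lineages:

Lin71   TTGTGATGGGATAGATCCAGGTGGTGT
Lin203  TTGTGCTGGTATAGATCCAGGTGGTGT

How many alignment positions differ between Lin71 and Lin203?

The sequences differ at positions 6 (A/C), 10 (G/T).
That gives 2 mismatches out of 27 aligned sites, so the Hamming distance is 2.

2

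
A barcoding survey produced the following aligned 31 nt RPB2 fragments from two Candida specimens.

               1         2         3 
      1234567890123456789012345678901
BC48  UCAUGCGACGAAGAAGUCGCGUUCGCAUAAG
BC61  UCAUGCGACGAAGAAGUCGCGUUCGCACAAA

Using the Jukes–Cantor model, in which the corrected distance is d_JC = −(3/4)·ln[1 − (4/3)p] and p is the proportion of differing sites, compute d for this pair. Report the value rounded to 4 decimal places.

Differing sites — 28:U/C; 31:G/A.
p = 2/31 = 0.064516.
d = −0.75 · ln(1 − (4/3)·0.064516) = −0.75 · ln(0.913979) = −0.75 · (-0.089948) = 0.0675.

0.0675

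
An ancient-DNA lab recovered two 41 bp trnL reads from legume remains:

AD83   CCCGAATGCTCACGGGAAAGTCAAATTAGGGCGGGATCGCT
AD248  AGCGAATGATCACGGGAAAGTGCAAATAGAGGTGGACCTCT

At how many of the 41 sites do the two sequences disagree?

11

Differing sites — 1:C/A; 2:C/G; 9:C/A; 22:C/G; 23:A/C; 26:T/A; 30:G/A; 32:C/G; 33:G/T; 37:T/C; 39:G/T.
That gives 11 mismatches out of 41 aligned sites, so the Hamming distance is 11.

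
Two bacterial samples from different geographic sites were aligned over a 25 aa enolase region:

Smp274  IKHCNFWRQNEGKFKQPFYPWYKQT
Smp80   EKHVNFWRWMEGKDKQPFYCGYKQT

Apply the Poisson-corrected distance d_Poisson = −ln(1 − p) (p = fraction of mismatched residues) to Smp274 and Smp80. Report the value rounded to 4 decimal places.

Differing sites — 1:I/E; 4:C/V; 9:Q/W; 10:N/M; 14:F/D; 20:P/C; 21:W/G.
p = 7/25 = 0.280000.
d = −ln(1 − 0.280000) = −ln(0.720000) = 0.3285.

0.3285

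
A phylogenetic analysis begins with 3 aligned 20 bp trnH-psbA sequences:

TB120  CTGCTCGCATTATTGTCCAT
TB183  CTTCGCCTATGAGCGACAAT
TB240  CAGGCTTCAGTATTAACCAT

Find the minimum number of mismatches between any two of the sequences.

8

Pairwise Hamming distances:
  TB120 vs TB183: 9
  TB120 vs TB240: 8
  TB183 vs TB240: 13
The smallest is 8, between TB120 and TB240.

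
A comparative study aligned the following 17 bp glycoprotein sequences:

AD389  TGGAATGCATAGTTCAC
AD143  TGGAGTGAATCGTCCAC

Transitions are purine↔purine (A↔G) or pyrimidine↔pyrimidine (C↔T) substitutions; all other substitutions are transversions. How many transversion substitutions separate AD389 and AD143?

Differing sites — 5:A/G (Ti); 8:C/A (Tv); 11:A/C (Tv); 14:T/C (Ti).
Of the 4 differences, 2 transitions and 2 transversions, so the answer is 2.

2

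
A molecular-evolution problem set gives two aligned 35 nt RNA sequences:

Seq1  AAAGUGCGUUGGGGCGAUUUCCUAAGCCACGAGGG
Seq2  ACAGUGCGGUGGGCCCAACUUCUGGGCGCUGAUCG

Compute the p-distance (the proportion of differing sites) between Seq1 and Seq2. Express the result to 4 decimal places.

0.4000

The sequences differ at positions 2 (A/C), 9 (U/G), 14 (G/C), 16 (G/C), 18 (U/A), 19 (U/C), 21 (C/U), 24 (A/G), 25 (A/G), 28 (C/G), 29 (A/C), 30 (C/U), 33 (G/U), 34 (G/C).
There are 14 differences over 35 sites, so p = 14/35 = 0.4000.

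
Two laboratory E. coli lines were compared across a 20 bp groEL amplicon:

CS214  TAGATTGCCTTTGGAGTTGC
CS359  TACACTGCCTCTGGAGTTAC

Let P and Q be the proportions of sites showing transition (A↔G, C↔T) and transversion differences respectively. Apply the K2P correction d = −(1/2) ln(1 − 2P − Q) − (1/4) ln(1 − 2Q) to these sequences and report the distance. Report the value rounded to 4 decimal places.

Mismatches occur at site 3 (G/C, transversion), site 5 (T/C, transition), site 11 (T/C, transition), site 19 (G/A, transition).
Of the 4 differences, 3 transitions and 1 transversion over 20 sites: P = 3/20 = 0.150000, Q = 1/20 = 0.050000.
d = −0.5·ln(0.650000) − 0.25·ln(0.900000) = −0.5·(-0.430783) − 0.25·(-0.105361) = 0.2417.

0.2417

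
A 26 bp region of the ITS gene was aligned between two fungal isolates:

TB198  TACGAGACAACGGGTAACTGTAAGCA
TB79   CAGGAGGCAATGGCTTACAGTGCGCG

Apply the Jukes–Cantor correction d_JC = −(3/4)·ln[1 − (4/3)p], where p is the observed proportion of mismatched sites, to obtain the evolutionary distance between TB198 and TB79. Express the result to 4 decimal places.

Differing sites — 1:T/C; 3:C/G; 7:A/G; 11:C/T; 14:G/C; 16:A/T; 19:T/A; 22:A/G; 23:A/C; 26:A/G.
p = 10/26 = 0.384615.
d = −0.75 · ln(1 − (4/3)·0.384615) = −0.75 · ln(0.487180) = −0.75 · (-0.719122) = 0.5393.

0.5393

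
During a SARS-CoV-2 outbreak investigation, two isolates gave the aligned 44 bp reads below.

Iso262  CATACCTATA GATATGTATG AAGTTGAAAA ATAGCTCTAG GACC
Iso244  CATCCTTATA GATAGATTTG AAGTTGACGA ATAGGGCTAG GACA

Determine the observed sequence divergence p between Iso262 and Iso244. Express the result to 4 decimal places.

Differing sites — 4:A/C; 6:C/T; 15:T/G; 16:G/A; 18:A/T; 28:A/C; 29:A/G; 35:C/G; 36:T/G; 44:C/A.
There are 10 differences over 44 sites, so p = 10/44 = 0.2273.

0.2273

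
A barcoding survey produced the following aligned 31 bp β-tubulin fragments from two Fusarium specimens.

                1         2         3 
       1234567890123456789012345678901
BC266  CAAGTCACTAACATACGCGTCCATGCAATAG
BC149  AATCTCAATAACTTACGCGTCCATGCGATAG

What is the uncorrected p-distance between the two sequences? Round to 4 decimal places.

Differing sites — 1:C/A; 3:A/T; 4:G/C; 8:C/A; 13:A/T; 27:A/G.
There are 6 differences over 31 sites, so p = 6/31 = 0.1935.

0.1935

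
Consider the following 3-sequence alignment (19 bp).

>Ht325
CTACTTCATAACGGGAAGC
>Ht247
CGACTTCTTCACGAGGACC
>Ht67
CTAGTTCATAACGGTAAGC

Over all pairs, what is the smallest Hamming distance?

Pairwise Hamming distances:
  Ht325 vs Ht247: 6
  Ht325 vs Ht67: 2
  Ht247 vs Ht67: 8
The smallest is 2, between Ht325 and Ht67.

2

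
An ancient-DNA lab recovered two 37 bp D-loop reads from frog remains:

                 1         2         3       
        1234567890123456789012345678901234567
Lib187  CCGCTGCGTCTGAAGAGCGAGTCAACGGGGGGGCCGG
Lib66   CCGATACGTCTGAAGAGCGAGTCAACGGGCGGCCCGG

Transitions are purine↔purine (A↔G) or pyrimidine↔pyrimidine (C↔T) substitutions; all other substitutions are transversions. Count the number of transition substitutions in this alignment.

1

Mismatches occur at site 4 (C↔A, transversion), site 6 (G↔A, transition), site 30 (G↔C, transversion), site 33 (G↔C, transversion).
Of the 4 differences, 1 transition and 3 transversions, so the answer is 1.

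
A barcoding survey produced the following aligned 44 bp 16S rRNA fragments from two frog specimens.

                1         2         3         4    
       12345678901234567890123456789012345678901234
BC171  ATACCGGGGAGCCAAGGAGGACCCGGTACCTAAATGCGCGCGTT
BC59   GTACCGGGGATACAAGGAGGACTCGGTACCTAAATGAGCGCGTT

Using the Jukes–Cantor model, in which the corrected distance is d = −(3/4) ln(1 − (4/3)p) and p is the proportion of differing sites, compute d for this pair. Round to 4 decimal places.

0.1232

Mismatches occur at site 1 (A↔G), site 11 (G↔T), site 12 (C↔A), site 23 (C↔T), site 37 (C↔A).
p = 5/44 = 0.113636.
d = −0.75 · ln(1 − (4/3)·0.113636) = −0.75 · ln(0.848485) = −0.75 · (-0.164303) = 0.1232.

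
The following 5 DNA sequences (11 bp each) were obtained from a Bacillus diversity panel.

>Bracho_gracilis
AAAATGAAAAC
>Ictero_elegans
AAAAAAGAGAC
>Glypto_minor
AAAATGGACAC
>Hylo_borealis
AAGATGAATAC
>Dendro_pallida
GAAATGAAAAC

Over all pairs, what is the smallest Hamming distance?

1

Pairwise Hamming distances:
  Bracho_gracilis vs Ictero_elegans: 4
  Bracho_gracilis vs Glypto_minor: 2
  Bracho_gracilis vs Hylo_borealis: 2
  Bracho_gracilis vs Dendro_pallida: 1
  Ictero_elegans vs Glypto_minor: 3
  Ictero_elegans vs Hylo_borealis: 5
  Ictero_elegans vs Dendro_pallida: 5
  Glypto_minor vs Hylo_borealis: 3
  Glypto_minor vs Dendro_pallida: 3
  Hylo_borealis vs Dendro_pallida: 3
The smallest is 1, between Bracho_gracilis and Dendro_pallida.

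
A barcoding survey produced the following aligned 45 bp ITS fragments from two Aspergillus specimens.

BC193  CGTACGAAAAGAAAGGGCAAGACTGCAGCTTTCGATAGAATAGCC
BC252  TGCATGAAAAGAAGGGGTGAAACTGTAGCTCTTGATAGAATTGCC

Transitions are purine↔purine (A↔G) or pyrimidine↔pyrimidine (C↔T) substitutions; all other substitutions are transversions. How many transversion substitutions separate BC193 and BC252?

1

Mismatches occur at site 1 (C↔T, transition), site 3 (T↔C, transition), site 5 (C↔T, transition), site 14 (A↔G, transition), site 18 (C↔T, transition), site 19 (A↔G, transition), site 21 (G↔A, transition), site 26 (C↔T, transition), site 31 (T↔C, transition), site 33 (C↔T, transition), site 42 (A↔T, transversion).
Of the 11 differences, 10 transitions and 1 transversion, so the answer is 1.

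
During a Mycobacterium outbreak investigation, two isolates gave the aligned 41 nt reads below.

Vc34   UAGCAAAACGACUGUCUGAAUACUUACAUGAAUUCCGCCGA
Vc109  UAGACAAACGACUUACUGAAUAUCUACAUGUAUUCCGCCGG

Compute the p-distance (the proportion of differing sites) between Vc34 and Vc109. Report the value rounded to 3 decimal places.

0.195

The sequences differ at positions 4 (C/A), 5 (A/C), 14 (G/U), 15 (U/A), 23 (C/U), 24 (U/C), 31 (A/U), 41 (A/G).
There are 8 differences over 41 sites, so p = 8/41 = 0.195.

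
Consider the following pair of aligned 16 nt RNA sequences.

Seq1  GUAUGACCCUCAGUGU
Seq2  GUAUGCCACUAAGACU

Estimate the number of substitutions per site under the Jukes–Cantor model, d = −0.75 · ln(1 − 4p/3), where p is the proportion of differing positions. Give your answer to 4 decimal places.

Mismatches occur at site 6 (A↔C), site 8 (C↔A), site 11 (C↔A), site 14 (U↔A), site 15 (G↔C).
p = 5/16 = 0.312500.
d = −0.75 · ln(1 − (4/3)·0.312500) = −0.75 · ln(0.583333) = −0.75 · (-0.538997) = 0.4042.

0.4042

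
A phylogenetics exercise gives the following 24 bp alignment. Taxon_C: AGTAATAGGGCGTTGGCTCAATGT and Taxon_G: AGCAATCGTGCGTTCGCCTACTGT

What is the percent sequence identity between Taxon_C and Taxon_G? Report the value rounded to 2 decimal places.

70.83%

The sequences differ at positions 3 (T/C), 7 (A/C), 9 (G/T), 15 (G/C), 18 (T/C), 19 (C/T), 21 (A/C).
17 of the 24 sites match, so the percent identity is 17/24 × 100 = 70.83%.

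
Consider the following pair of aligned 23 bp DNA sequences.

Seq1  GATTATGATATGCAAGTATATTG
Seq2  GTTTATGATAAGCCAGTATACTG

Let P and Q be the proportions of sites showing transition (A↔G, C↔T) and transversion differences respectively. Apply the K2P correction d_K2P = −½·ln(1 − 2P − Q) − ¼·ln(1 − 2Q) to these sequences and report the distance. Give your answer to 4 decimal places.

Differing sites — 2:A/T (Tv); 11:T/A (Tv); 14:A/C (Tv); 21:T/C (Ti).
Of the 4 differences, 1 transition and 3 transversions over 23 sites: P = 1/23 = 0.043478, Q = 3/23 = 0.130435.
d = −0.5·ln(0.782609) − 0.25·ln(0.739130) = −0.5·(-0.245122) − 0.25·(-0.302281) = 0.1981.

0.1981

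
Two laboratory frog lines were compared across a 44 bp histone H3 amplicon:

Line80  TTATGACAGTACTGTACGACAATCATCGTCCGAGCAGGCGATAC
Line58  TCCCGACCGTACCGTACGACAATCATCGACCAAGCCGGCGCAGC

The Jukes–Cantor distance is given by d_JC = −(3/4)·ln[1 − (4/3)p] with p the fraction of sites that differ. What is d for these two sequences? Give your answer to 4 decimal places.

0.3041

Differing sites — 2:T/C; 3:A/C; 4:T/C; 8:A/C; 13:T/C; 29:T/A; 32:G/A; 36:A/C; 41:A/C; 42:T/A; 43:A/G.
p = 11/44 = 0.250000.
d = −0.75 · ln(1 − (4/3)·0.250000) = −0.75 · ln(0.666667) = −0.75 · (-0.405465) = 0.3041.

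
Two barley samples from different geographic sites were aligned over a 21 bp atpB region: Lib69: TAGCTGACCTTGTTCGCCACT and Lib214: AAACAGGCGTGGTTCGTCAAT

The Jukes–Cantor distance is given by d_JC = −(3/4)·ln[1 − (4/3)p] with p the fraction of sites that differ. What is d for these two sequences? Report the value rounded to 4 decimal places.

0.5319

The sequences differ at positions 1 (T/A), 3 (G/A), 5 (T/A), 7 (A/G), 9 (C/G), 11 (T/G), 17 (C/T), 20 (C/A).
p = 8/21 = 0.380952.
d = −0.75 · ln(1 − (4/3)·0.380952) = −0.75 · ln(0.492064) = −0.75 · (-0.709146) = 0.5319.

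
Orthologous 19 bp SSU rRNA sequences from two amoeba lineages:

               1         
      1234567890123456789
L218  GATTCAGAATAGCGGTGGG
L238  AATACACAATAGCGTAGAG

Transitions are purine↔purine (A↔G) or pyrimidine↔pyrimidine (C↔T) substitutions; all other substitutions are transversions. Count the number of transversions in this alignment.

Differing sites — 1:G/A (Ti); 4:T/A (Tv); 7:G/C (Tv); 15:G/T (Tv); 16:T/A (Tv); 18:G/A (Ti).
Of the 6 differences, 2 transitions and 4 transversions, so the answer is 4.

4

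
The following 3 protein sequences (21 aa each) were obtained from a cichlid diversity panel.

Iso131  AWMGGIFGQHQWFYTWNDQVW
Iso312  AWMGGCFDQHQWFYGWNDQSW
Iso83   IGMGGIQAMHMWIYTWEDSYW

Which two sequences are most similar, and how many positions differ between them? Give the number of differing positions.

4

Pairwise Hamming distances:
  Iso131 vs Iso312: 4
  Iso131 vs Iso83: 10
  Iso312 vs Iso83: 12
The smallest is 4, between Iso131 and Iso312.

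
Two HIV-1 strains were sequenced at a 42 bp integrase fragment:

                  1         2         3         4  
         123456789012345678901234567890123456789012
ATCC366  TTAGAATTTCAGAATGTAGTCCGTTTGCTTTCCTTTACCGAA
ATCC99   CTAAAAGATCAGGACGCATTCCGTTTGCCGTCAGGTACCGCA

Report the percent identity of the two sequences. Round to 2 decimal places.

Mismatches occur at site 1 (T↔C), site 4 (G↔A), site 7 (T↔G), site 8 (T↔A), site 13 (A↔G), site 15 (T↔C), site 17 (T↔C), site 19 (G↔T), site 29 (T↔C), site 30 (T↔G), site 33 (C↔A), site 34 (T↔G), site 35 (T↔G), site 41 (A↔C).
28 of the 42 sites match, so the percent identity is 28/42 × 100 = 66.67%.

66.67%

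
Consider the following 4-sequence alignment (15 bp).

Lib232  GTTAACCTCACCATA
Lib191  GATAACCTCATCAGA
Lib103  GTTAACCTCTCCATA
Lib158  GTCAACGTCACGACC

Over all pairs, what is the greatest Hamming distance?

7

Pairwise Hamming distances:
  Lib232 vs Lib191: 3
  Lib232 vs Lib103: 1
  Lib232 vs Lib158: 5
  Lib191 vs Lib103: 4
  Lib191 vs Lib158: 7
  Lib103 vs Lib158: 6
The largest is 7, between Lib191 and Lib158.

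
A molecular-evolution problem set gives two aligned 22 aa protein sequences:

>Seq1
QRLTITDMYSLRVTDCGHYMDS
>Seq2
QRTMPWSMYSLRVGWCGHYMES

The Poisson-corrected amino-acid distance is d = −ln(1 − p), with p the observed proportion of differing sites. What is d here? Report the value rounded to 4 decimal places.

Mismatches occur at site 3 (L→T), site 4 (T→M), site 5 (I→P), site 6 (T→W), site 7 (D→S), site 14 (T→G), site 15 (D→W), site 21 (D→E).
p = 8/22 = 0.363636.
d = −ln(1 − 0.363636) = −ln(0.636364) = 0.4520.

0.4520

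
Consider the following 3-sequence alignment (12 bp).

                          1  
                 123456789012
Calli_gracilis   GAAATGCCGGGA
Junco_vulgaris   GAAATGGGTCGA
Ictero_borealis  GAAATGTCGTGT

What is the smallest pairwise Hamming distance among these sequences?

Pairwise Hamming distances:
  Calli_gracilis vs Junco_vulgaris: 4
  Calli_gracilis vs Ictero_borealis: 3
  Junco_vulgaris vs Ictero_borealis: 5
The smallest is 3, between Calli_gracilis and Ictero_borealis.

3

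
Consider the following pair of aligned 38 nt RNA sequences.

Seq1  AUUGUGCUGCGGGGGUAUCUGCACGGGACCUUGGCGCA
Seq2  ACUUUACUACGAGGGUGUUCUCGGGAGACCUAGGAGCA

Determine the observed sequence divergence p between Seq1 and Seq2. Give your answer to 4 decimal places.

The sequences differ at positions 2 (U/C), 4 (G/U), 6 (G/A), 9 (G/A), 12 (G/A), 17 (A/G), 19 (C/U), 20 (U/C), 21 (G/U), 23 (A/G), 24 (C/G), 26 (G/A), 32 (U/A), 35 (C/A).
There are 14 differences over 38 sites, so p = 14/38 = 0.3684.

0.3684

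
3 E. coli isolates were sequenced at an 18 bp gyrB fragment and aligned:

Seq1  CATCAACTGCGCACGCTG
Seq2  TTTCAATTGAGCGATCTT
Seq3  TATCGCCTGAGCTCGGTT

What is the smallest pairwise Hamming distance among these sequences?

Pairwise Hamming distances:
  Seq1 vs Seq2: 8
  Seq1 vs Seq3: 7
  Seq2 vs Seq3: 8
The smallest is 7, between Seq1 and Seq3.

7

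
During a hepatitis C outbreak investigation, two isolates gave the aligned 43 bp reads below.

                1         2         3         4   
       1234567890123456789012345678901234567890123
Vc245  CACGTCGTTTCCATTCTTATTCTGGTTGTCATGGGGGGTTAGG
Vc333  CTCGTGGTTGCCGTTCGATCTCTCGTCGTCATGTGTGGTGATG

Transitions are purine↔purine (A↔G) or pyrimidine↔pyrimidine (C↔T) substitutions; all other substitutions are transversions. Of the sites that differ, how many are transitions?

Differing sites — 2:A/T (Tv); 6:C/G (Tv); 10:T/G (Tv); 13:A/G (Ti); 17:T/G (Tv); 18:T/A (Tv); 19:A/T (Tv); 20:T/C (Ti); 24:G/C (Tv); 27:T/C (Ti); 34:G/T (Tv); 36:G/T (Tv); 40:T/G (Tv); 42:G/T (Tv).
Of the 14 differences, 3 transitions and 11 transversions, so the answer is 3.

3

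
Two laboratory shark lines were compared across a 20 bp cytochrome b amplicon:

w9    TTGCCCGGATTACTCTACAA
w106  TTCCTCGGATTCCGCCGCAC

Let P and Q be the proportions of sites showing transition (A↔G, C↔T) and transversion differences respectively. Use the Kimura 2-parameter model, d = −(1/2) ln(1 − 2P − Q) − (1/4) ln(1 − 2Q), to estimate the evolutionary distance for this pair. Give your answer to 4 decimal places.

0.4743

Mismatches occur at site 3 (G/C, transversion), site 5 (C/T, transition), site 12 (A/C, transversion), site 14 (T/G, transversion), site 16 (T/C, transition), site 17 (A/G, transition), site 20 (A/C, transversion).
Of the 7 differences, 3 transitions and 4 transversions over 20 sites: P = 3/20 = 0.150000, Q = 4/20 = 0.200000.
d = −0.5·ln(0.500000) − 0.25·ln(0.600000) = −0.5·(-0.693147) − 0.25·(-0.510826) = 0.4743.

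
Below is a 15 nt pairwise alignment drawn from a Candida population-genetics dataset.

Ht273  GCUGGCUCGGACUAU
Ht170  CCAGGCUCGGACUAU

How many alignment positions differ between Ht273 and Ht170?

Mismatches occur at site 1 (G/C), site 3 (U/A).
That gives 2 mismatches out of 15 aligned sites, so the Hamming distance is 2.

2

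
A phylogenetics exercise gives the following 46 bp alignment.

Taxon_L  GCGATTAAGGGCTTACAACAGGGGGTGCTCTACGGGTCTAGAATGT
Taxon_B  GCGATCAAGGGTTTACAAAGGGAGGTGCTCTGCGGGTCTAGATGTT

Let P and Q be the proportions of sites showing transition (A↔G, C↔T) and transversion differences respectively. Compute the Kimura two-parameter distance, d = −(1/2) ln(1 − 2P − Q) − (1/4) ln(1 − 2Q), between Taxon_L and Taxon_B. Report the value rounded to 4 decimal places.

Differing sites — 6:T/C (Ti); 12:C/T (Ti); 19:C/A (Tv); 20:A/G (Ti); 23:G/A (Ti); 32:A/G (Ti); 43:A/T (Tv); 44:T/G (Tv); 45:G/T (Tv).
Of the 9 differences, 5 transitions and 4 transversions over 46 sites: P = 5/46 = 0.108696, Q = 4/46 = 0.086957.
d = −0.5·ln(0.695651) − 0.25·ln(0.826086) = −0.5·(-0.362907) − 0.25·(-0.191056) = 0.2292.

0.2292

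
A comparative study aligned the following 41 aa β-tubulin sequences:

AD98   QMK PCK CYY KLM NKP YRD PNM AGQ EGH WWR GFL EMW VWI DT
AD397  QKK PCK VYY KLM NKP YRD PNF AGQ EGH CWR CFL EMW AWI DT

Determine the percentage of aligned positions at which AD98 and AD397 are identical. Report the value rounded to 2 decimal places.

85.37%

The sequences differ at positions 2 (M/K), 7 (C/V), 21 (M/F), 28 (W/C), 31 (G/C), 37 (V/A).
35 of the 41 sites match, so the percent identity is 35/41 × 100 = 85.37%.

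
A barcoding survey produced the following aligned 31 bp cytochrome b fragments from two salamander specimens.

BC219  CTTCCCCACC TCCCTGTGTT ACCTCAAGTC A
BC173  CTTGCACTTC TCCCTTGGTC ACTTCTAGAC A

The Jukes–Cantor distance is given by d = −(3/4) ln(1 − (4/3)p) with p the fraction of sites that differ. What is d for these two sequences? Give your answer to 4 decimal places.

0.4217

Mismatches occur at site 4 (C↔G), site 6 (C↔A), site 8 (A↔T), site 9 (C↔T), site 16 (G↔T), site 17 (T↔G), site 20 (T↔C), site 23 (C↔T), site 26 (A↔T), site 29 (T↔A).
p = 10/31 = 0.322581.
d = −0.75 · ln(1 − (4/3)·0.322581) = −0.75 · ln(0.569892) = −0.75 · (-0.562308) = 0.4217.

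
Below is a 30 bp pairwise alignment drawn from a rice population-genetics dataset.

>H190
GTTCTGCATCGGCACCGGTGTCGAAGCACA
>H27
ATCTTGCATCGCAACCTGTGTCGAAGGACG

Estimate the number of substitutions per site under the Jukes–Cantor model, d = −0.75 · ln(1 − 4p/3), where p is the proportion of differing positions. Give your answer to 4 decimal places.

The sequences differ at positions 1 (G/A), 3 (T/C), 4 (C/T), 12 (G/C), 13 (C/A), 17 (G/T), 27 (C/G), 30 (A/G).
p = 8/30 = 0.266667.
d = −0.75 · ln(1 − (4/3)·0.266667) = −0.75 · ln(0.644444) = −0.75 · (-0.439367) = 0.3295.

0.3295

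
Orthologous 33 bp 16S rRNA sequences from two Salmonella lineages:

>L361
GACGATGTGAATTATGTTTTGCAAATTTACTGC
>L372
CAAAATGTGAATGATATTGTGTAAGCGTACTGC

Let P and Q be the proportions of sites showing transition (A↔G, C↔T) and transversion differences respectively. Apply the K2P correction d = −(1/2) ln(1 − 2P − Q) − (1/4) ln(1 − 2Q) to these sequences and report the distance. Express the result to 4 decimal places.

Differing sites — 1:G/C (Tv); 3:C/A (Tv); 4:G/A (Ti); 13:T/G (Tv); 16:G/A (Ti); 19:T/G (Tv); 22:C/T (Ti); 25:A/G (Ti); 26:T/C (Ti); 27:T/G (Tv).
Of the 10 differences, 5 transitions and 5 transversions over 33 sites: P = 5/33 = 0.151515, Q = 5/33 = 0.151515.
d = −0.5·ln(0.545455) − 0.25·ln(0.696970) = −0.5·(-0.606135) − 0.25·(-0.361013) = 0.3933.

0.3933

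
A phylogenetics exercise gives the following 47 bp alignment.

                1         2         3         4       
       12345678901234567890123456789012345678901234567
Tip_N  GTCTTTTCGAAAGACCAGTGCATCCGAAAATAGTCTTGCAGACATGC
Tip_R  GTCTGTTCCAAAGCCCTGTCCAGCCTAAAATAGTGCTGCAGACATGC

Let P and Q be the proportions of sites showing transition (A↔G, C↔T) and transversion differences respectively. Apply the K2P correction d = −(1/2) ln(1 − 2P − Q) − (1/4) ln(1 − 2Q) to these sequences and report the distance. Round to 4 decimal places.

0.2237

The sequences differ at positions 5 (T/G, transversion), 9 (G/C, transversion), 14 (A/C, transversion), 17 (A/T, transversion), 20 (G/C, transversion), 23 (T/G, transversion), 26 (G/T, transversion), 35 (C/G, transversion), 36 (T/C, transition).
Of the 9 differences, 1 transition and 8 transversions over 47 sites: P = 1/47 = 0.021277, Q = 8/47 = 0.170213.
d = −0.5·ln(0.787233) − 0.25·ln(0.659574) = −0.5·(-0.239231) − 0.25·(-0.416161) = 0.2237.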